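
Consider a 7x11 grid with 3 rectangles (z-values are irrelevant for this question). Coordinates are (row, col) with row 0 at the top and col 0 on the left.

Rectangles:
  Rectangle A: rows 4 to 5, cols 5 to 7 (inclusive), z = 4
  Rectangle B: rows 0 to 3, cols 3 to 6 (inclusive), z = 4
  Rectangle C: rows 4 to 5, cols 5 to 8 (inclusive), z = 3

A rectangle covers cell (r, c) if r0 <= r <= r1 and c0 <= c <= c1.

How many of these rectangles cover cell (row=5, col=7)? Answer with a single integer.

Check cell (5,7):
  A: rows 4-5 cols 5-7 -> covers
  B: rows 0-3 cols 3-6 -> outside (row miss)
  C: rows 4-5 cols 5-8 -> covers
Count covering = 2

Answer: 2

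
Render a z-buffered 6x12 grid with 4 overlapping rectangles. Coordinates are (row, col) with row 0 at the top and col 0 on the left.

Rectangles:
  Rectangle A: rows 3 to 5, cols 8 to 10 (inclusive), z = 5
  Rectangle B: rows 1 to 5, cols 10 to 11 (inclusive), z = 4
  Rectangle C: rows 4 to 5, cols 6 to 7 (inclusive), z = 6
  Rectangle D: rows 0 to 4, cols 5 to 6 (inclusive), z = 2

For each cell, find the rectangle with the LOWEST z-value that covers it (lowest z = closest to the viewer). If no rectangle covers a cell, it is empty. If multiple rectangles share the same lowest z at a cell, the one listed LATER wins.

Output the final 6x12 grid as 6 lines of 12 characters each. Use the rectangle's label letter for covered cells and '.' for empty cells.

.....DD.....
.....DD...BB
.....DD...BB
.....DD.AABB
.....DDCAABB
......CCAABB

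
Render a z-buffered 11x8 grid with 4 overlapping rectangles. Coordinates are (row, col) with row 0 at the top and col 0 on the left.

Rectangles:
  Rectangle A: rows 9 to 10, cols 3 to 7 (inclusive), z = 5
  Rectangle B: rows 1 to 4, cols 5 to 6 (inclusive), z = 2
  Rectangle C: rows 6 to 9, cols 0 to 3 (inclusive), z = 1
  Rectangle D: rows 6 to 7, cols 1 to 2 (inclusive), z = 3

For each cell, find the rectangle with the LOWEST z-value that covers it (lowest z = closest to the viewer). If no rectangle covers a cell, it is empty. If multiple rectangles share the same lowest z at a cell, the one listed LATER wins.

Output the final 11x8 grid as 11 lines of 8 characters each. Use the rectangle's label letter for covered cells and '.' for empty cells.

........
.....BB.
.....BB.
.....BB.
.....BB.
........
CCCC....
CCCC....
CCCC....
CCCCAAAA
...AAAAA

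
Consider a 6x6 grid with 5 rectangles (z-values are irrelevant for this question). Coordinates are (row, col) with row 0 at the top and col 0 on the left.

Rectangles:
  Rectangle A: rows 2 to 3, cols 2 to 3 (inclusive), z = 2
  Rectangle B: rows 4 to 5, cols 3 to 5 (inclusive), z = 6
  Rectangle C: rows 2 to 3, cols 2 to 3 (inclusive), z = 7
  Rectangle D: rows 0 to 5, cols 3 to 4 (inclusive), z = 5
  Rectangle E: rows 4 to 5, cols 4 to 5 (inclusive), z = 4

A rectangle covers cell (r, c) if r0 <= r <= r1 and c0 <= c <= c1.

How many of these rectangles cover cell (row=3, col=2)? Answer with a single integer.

Answer: 2

Derivation:
Check cell (3,2):
  A: rows 2-3 cols 2-3 -> covers
  B: rows 4-5 cols 3-5 -> outside (row miss)
  C: rows 2-3 cols 2-3 -> covers
  D: rows 0-5 cols 3-4 -> outside (col miss)
  E: rows 4-5 cols 4-5 -> outside (row miss)
Count covering = 2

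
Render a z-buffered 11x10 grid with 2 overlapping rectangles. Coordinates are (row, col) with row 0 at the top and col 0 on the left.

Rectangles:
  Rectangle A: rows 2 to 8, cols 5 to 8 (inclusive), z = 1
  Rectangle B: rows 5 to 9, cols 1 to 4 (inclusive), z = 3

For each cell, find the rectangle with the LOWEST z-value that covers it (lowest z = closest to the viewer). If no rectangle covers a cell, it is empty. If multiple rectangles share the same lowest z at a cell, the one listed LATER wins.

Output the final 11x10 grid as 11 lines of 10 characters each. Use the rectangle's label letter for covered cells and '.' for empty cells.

..........
..........
.....AAAA.
.....AAAA.
.....AAAA.
.BBBBAAAA.
.BBBBAAAA.
.BBBBAAAA.
.BBBBAAAA.
.BBBB.....
..........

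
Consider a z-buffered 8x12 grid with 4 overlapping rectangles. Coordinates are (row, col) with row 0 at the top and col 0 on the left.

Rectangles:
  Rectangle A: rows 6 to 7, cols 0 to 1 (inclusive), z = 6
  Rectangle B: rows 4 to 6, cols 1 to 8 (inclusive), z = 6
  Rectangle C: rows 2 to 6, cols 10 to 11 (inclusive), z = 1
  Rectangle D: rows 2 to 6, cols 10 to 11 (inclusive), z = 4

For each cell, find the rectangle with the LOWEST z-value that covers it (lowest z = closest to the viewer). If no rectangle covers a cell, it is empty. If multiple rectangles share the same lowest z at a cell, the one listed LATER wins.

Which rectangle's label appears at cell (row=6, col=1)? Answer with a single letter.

Check cell (6,1):
  A: rows 6-7 cols 0-1 z=6 -> covers; best now A (z=6)
  B: rows 4-6 cols 1-8 z=6 -> covers; best now B (z=6)
  C: rows 2-6 cols 10-11 -> outside (col miss)
  D: rows 2-6 cols 10-11 -> outside (col miss)
Winner: B at z=6

Answer: B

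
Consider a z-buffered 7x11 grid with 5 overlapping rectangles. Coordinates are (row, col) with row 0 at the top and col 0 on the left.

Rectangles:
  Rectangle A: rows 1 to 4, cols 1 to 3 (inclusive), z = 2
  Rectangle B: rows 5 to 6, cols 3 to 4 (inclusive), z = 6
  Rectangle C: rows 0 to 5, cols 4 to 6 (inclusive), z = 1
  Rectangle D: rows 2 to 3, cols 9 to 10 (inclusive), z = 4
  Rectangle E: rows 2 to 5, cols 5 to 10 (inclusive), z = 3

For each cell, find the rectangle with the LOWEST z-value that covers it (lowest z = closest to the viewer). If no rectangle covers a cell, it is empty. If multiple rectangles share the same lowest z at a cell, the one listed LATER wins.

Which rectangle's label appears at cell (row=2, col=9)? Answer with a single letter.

Check cell (2,9):
  A: rows 1-4 cols 1-3 -> outside (col miss)
  B: rows 5-6 cols 3-4 -> outside (row miss)
  C: rows 0-5 cols 4-6 -> outside (col miss)
  D: rows 2-3 cols 9-10 z=4 -> covers; best now D (z=4)
  E: rows 2-5 cols 5-10 z=3 -> covers; best now E (z=3)
Winner: E at z=3

Answer: E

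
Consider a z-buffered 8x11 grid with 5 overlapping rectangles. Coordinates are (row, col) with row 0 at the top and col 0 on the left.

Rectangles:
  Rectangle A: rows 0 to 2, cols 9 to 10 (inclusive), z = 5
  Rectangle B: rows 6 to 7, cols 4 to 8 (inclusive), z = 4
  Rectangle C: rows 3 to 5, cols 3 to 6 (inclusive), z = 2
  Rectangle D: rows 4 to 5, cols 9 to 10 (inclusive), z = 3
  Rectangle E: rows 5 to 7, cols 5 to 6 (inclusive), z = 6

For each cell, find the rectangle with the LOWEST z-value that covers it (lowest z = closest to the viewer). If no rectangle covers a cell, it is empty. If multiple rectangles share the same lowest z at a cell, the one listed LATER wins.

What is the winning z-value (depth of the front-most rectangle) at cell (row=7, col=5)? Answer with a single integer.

Check cell (7,5):
  A: rows 0-2 cols 9-10 -> outside (row miss)
  B: rows 6-7 cols 4-8 z=4 -> covers; best now B (z=4)
  C: rows 3-5 cols 3-6 -> outside (row miss)
  D: rows 4-5 cols 9-10 -> outside (row miss)
  E: rows 5-7 cols 5-6 z=6 -> covers; best now B (z=4)
Winner: B at z=4

Answer: 4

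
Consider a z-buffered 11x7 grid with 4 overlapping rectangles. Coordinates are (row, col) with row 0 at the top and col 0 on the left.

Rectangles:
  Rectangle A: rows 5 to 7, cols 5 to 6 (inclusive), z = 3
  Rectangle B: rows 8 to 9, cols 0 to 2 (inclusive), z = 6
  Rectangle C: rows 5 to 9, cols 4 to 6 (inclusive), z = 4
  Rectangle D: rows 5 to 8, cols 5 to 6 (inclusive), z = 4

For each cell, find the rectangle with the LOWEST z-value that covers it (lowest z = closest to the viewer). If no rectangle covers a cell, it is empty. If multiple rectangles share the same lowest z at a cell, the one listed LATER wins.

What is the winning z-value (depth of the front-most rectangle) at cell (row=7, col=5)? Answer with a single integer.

Answer: 3

Derivation:
Check cell (7,5):
  A: rows 5-7 cols 5-6 z=3 -> covers; best now A (z=3)
  B: rows 8-9 cols 0-2 -> outside (row miss)
  C: rows 5-9 cols 4-6 z=4 -> covers; best now A (z=3)
  D: rows 5-8 cols 5-6 z=4 -> covers; best now A (z=3)
Winner: A at z=3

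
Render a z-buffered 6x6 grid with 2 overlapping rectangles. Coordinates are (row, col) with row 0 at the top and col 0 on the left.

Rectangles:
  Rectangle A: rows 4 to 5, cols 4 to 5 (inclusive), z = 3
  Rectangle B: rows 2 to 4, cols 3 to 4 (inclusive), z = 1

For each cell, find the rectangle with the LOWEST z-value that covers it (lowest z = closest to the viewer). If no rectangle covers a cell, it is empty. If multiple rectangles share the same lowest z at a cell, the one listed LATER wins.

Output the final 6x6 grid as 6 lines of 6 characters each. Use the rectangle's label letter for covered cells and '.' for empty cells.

......
......
...BB.
...BB.
...BBA
....AA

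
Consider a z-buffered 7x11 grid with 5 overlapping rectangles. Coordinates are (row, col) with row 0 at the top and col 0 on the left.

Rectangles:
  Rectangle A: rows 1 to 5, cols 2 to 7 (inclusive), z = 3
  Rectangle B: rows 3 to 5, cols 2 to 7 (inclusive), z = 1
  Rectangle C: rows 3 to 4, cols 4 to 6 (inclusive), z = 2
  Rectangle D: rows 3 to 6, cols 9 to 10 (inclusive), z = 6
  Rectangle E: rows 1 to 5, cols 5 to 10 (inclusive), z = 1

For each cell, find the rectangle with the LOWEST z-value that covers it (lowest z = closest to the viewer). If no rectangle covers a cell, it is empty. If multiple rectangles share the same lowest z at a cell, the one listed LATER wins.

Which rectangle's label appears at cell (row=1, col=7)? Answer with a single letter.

Check cell (1,7):
  A: rows 1-5 cols 2-7 z=3 -> covers; best now A (z=3)
  B: rows 3-5 cols 2-7 -> outside (row miss)
  C: rows 3-4 cols 4-6 -> outside (row miss)
  D: rows 3-6 cols 9-10 -> outside (row miss)
  E: rows 1-5 cols 5-10 z=1 -> covers; best now E (z=1)
Winner: E at z=1

Answer: E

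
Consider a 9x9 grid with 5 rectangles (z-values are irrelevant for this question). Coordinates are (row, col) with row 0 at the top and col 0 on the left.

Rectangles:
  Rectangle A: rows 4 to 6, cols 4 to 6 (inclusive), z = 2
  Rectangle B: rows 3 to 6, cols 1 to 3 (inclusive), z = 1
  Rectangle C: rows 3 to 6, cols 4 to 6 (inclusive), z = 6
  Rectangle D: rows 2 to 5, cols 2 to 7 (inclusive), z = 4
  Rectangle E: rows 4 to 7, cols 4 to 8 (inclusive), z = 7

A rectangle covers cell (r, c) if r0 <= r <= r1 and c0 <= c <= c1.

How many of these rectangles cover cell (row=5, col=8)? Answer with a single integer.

Check cell (5,8):
  A: rows 4-6 cols 4-6 -> outside (col miss)
  B: rows 3-6 cols 1-3 -> outside (col miss)
  C: rows 3-6 cols 4-6 -> outside (col miss)
  D: rows 2-5 cols 2-7 -> outside (col miss)
  E: rows 4-7 cols 4-8 -> covers
Count covering = 1

Answer: 1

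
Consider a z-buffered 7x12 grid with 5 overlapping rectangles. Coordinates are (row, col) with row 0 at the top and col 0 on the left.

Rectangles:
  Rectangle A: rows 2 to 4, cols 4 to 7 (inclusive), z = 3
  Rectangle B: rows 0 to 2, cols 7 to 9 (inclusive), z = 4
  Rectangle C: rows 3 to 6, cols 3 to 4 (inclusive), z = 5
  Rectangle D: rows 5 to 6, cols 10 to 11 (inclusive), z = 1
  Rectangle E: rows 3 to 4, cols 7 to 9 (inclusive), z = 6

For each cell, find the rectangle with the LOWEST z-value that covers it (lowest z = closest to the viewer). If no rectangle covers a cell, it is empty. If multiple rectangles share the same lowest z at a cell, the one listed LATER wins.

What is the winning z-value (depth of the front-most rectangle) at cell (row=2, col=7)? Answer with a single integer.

Answer: 3

Derivation:
Check cell (2,7):
  A: rows 2-4 cols 4-7 z=3 -> covers; best now A (z=3)
  B: rows 0-2 cols 7-9 z=4 -> covers; best now A (z=3)
  C: rows 3-6 cols 3-4 -> outside (row miss)
  D: rows 5-6 cols 10-11 -> outside (row miss)
  E: rows 3-4 cols 7-9 -> outside (row miss)
Winner: A at z=3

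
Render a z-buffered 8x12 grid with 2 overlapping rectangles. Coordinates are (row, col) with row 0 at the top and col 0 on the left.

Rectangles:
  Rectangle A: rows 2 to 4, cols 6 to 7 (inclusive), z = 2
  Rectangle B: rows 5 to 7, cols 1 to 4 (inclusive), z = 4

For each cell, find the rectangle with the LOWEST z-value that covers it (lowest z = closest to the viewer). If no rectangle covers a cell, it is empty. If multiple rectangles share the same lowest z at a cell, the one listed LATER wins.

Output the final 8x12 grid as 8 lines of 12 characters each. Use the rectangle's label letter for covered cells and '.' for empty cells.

............
............
......AA....
......AA....
......AA....
.BBBB.......
.BBBB.......
.BBBB.......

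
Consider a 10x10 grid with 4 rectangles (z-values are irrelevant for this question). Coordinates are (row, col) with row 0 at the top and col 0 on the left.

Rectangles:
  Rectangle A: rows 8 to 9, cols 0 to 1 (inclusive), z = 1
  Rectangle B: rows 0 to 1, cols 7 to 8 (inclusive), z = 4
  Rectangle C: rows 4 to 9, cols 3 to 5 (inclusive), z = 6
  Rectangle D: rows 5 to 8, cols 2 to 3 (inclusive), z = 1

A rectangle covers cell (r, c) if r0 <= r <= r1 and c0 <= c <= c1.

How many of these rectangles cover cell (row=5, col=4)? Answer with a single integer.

Check cell (5,4):
  A: rows 8-9 cols 0-1 -> outside (row miss)
  B: rows 0-1 cols 7-8 -> outside (row miss)
  C: rows 4-9 cols 3-5 -> covers
  D: rows 5-8 cols 2-3 -> outside (col miss)
Count covering = 1

Answer: 1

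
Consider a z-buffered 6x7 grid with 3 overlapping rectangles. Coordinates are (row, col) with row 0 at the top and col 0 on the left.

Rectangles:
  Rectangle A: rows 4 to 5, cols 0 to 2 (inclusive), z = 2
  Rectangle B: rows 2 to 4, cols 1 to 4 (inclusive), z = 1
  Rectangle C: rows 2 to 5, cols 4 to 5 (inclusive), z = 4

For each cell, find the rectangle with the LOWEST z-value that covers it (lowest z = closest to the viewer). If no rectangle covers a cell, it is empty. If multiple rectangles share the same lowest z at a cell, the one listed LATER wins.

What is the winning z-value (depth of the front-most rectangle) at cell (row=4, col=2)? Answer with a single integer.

Check cell (4,2):
  A: rows 4-5 cols 0-2 z=2 -> covers; best now A (z=2)
  B: rows 2-4 cols 1-4 z=1 -> covers; best now B (z=1)
  C: rows 2-5 cols 4-5 -> outside (col miss)
Winner: B at z=1

Answer: 1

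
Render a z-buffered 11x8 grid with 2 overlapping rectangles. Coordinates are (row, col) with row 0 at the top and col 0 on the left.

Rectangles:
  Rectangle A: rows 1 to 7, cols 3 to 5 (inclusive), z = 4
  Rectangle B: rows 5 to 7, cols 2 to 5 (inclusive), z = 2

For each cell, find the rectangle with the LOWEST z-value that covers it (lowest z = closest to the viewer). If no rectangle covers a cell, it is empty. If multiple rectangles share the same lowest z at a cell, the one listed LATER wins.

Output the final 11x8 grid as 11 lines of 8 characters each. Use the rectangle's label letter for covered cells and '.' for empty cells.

........
...AAA..
...AAA..
...AAA..
...AAA..
..BBBB..
..BBBB..
..BBBB..
........
........
........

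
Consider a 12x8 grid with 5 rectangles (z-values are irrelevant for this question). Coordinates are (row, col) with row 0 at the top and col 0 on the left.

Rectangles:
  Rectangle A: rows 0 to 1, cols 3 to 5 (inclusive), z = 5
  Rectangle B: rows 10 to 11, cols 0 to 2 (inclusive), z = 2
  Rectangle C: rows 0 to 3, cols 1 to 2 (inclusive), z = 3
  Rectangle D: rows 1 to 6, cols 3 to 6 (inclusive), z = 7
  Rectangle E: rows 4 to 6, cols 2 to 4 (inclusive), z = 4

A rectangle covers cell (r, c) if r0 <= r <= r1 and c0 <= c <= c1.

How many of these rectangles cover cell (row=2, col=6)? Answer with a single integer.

Answer: 1

Derivation:
Check cell (2,6):
  A: rows 0-1 cols 3-5 -> outside (row miss)
  B: rows 10-11 cols 0-2 -> outside (row miss)
  C: rows 0-3 cols 1-2 -> outside (col miss)
  D: rows 1-6 cols 3-6 -> covers
  E: rows 4-6 cols 2-4 -> outside (row miss)
Count covering = 1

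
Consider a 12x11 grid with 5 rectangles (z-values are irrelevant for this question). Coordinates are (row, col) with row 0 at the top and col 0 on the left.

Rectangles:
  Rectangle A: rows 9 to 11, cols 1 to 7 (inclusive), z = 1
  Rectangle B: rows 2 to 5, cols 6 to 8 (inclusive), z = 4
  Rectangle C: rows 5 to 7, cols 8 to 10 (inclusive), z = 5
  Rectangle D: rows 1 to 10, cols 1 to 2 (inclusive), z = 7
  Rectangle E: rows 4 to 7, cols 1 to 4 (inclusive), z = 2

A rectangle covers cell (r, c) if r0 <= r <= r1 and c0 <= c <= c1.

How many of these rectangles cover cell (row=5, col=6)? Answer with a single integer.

Answer: 1

Derivation:
Check cell (5,6):
  A: rows 9-11 cols 1-7 -> outside (row miss)
  B: rows 2-5 cols 6-8 -> covers
  C: rows 5-7 cols 8-10 -> outside (col miss)
  D: rows 1-10 cols 1-2 -> outside (col miss)
  E: rows 4-7 cols 1-4 -> outside (col miss)
Count covering = 1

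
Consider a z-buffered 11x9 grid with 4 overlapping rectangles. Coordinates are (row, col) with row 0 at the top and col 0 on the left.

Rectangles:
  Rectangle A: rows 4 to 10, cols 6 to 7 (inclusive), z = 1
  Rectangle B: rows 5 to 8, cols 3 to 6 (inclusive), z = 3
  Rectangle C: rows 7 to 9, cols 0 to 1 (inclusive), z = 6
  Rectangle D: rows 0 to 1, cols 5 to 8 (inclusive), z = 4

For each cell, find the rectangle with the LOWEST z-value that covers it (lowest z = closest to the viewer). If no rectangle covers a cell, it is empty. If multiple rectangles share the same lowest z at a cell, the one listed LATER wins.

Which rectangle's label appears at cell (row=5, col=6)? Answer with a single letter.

Answer: A

Derivation:
Check cell (5,6):
  A: rows 4-10 cols 6-7 z=1 -> covers; best now A (z=1)
  B: rows 5-8 cols 3-6 z=3 -> covers; best now A (z=1)
  C: rows 7-9 cols 0-1 -> outside (row miss)
  D: rows 0-1 cols 5-8 -> outside (row miss)
Winner: A at z=1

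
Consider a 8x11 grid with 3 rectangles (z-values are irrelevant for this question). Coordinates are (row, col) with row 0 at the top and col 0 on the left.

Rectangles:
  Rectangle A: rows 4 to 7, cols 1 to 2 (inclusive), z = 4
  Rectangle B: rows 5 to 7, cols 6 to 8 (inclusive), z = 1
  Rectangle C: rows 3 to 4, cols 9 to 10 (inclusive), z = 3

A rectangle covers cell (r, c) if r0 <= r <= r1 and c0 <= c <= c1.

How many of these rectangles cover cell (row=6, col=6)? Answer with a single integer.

Check cell (6,6):
  A: rows 4-7 cols 1-2 -> outside (col miss)
  B: rows 5-7 cols 6-8 -> covers
  C: rows 3-4 cols 9-10 -> outside (row miss)
Count covering = 1

Answer: 1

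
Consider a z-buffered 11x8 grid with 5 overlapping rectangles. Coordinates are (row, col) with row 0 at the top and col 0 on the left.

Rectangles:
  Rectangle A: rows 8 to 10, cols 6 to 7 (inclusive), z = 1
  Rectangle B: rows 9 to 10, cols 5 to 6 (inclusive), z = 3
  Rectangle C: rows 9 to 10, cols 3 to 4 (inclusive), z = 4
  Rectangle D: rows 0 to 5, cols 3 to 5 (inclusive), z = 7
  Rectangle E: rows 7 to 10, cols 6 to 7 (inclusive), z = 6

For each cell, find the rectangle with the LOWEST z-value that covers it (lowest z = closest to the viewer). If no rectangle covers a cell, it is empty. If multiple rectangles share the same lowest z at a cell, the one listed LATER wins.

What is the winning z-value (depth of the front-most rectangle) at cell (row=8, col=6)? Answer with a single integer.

Answer: 1

Derivation:
Check cell (8,6):
  A: rows 8-10 cols 6-7 z=1 -> covers; best now A (z=1)
  B: rows 9-10 cols 5-6 -> outside (row miss)
  C: rows 9-10 cols 3-4 -> outside (row miss)
  D: rows 0-5 cols 3-5 -> outside (row miss)
  E: rows 7-10 cols 6-7 z=6 -> covers; best now A (z=1)
Winner: A at z=1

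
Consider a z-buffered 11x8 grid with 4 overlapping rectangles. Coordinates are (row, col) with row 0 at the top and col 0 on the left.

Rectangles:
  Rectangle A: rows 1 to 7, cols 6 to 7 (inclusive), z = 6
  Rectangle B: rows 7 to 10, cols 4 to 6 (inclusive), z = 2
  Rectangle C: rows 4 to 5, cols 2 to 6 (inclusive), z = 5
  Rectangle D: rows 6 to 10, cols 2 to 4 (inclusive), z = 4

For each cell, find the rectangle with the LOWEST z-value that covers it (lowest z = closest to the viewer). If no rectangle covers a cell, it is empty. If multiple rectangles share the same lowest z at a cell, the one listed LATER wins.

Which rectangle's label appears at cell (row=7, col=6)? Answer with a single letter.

Answer: B

Derivation:
Check cell (7,6):
  A: rows 1-7 cols 6-7 z=6 -> covers; best now A (z=6)
  B: rows 7-10 cols 4-6 z=2 -> covers; best now B (z=2)
  C: rows 4-5 cols 2-6 -> outside (row miss)
  D: rows 6-10 cols 2-4 -> outside (col miss)
Winner: B at z=2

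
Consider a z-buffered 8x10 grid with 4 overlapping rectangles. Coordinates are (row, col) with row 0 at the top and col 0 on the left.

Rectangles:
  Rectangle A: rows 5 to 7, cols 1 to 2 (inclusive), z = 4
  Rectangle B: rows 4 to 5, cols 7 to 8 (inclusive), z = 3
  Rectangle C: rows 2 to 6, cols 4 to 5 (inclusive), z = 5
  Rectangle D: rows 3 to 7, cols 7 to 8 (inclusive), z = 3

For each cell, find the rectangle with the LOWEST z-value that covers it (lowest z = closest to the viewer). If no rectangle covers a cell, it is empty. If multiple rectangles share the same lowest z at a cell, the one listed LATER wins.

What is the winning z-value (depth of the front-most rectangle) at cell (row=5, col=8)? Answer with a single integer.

Check cell (5,8):
  A: rows 5-7 cols 1-2 -> outside (col miss)
  B: rows 4-5 cols 7-8 z=3 -> covers; best now B (z=3)
  C: rows 2-6 cols 4-5 -> outside (col miss)
  D: rows 3-7 cols 7-8 z=3 -> covers; best now D (z=3)
Winner: D at z=3

Answer: 3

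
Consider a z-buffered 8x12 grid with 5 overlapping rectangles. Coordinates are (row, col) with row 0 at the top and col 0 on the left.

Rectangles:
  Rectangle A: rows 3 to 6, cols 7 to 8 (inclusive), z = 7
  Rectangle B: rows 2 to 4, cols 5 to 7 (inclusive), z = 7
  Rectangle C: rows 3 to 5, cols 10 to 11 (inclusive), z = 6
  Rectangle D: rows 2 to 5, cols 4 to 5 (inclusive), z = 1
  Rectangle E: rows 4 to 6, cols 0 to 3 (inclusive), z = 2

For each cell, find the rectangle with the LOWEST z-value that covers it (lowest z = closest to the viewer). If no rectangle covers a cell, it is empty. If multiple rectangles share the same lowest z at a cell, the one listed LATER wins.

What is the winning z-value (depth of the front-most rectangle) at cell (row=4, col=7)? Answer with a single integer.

Answer: 7

Derivation:
Check cell (4,7):
  A: rows 3-6 cols 7-8 z=7 -> covers; best now A (z=7)
  B: rows 2-4 cols 5-7 z=7 -> covers; best now B (z=7)
  C: rows 3-5 cols 10-11 -> outside (col miss)
  D: rows 2-5 cols 4-5 -> outside (col miss)
  E: rows 4-6 cols 0-3 -> outside (col miss)
Winner: B at z=7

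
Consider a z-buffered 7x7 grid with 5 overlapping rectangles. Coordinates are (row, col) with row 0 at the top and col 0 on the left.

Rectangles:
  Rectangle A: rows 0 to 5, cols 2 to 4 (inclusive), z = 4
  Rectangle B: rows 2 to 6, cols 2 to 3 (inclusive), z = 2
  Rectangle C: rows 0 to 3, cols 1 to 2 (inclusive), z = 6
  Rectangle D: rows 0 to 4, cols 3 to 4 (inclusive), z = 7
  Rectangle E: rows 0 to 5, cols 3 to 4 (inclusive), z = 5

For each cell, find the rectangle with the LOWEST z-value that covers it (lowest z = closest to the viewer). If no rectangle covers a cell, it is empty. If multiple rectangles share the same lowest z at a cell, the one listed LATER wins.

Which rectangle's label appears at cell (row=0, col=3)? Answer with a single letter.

Answer: A

Derivation:
Check cell (0,3):
  A: rows 0-5 cols 2-4 z=4 -> covers; best now A (z=4)
  B: rows 2-6 cols 2-3 -> outside (row miss)
  C: rows 0-3 cols 1-2 -> outside (col miss)
  D: rows 0-4 cols 3-4 z=7 -> covers; best now A (z=4)
  E: rows 0-5 cols 3-4 z=5 -> covers; best now A (z=4)
Winner: A at z=4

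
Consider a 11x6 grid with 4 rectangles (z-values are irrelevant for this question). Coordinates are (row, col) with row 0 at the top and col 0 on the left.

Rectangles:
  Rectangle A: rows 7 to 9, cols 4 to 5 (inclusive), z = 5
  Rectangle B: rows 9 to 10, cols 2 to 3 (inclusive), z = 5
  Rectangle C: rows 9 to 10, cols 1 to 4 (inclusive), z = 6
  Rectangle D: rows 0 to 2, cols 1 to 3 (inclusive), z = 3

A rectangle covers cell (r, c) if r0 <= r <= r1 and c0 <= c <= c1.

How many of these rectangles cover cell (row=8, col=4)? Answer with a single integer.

Check cell (8,4):
  A: rows 7-9 cols 4-5 -> covers
  B: rows 9-10 cols 2-3 -> outside (row miss)
  C: rows 9-10 cols 1-4 -> outside (row miss)
  D: rows 0-2 cols 1-3 -> outside (row miss)
Count covering = 1

Answer: 1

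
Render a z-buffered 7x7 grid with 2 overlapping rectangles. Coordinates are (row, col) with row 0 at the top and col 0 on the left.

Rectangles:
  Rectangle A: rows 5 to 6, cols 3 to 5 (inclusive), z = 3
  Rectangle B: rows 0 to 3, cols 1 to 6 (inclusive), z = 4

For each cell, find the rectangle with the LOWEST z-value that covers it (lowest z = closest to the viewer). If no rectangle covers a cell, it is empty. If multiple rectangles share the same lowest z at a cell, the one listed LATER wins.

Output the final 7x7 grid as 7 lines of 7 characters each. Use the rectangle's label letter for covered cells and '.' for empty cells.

.BBBBBB
.BBBBBB
.BBBBBB
.BBBBBB
.......
...AAA.
...AAA.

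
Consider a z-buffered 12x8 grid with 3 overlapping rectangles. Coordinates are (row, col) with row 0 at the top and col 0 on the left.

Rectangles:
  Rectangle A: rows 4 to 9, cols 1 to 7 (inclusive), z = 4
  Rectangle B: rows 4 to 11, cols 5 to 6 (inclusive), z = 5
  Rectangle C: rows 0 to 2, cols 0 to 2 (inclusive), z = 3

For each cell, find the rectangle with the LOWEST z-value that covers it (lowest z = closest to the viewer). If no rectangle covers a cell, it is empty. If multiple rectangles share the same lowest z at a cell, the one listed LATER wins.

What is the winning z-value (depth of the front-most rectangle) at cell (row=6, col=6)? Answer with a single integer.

Answer: 4

Derivation:
Check cell (6,6):
  A: rows 4-9 cols 1-7 z=4 -> covers; best now A (z=4)
  B: rows 4-11 cols 5-6 z=5 -> covers; best now A (z=4)
  C: rows 0-2 cols 0-2 -> outside (row miss)
Winner: A at z=4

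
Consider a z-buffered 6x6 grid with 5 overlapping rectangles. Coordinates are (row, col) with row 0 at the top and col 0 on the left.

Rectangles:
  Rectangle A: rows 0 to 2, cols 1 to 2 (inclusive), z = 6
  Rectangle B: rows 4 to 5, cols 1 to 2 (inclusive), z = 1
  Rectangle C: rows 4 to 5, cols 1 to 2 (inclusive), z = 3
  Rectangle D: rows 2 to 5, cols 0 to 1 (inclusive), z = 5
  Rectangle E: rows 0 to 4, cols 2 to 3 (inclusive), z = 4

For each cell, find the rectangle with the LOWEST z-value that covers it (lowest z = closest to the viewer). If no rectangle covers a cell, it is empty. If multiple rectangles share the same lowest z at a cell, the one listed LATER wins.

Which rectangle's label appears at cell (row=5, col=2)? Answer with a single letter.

Answer: B

Derivation:
Check cell (5,2):
  A: rows 0-2 cols 1-2 -> outside (row miss)
  B: rows 4-5 cols 1-2 z=1 -> covers; best now B (z=1)
  C: rows 4-5 cols 1-2 z=3 -> covers; best now B (z=1)
  D: rows 2-5 cols 0-1 -> outside (col miss)
  E: rows 0-4 cols 2-3 -> outside (row miss)
Winner: B at z=1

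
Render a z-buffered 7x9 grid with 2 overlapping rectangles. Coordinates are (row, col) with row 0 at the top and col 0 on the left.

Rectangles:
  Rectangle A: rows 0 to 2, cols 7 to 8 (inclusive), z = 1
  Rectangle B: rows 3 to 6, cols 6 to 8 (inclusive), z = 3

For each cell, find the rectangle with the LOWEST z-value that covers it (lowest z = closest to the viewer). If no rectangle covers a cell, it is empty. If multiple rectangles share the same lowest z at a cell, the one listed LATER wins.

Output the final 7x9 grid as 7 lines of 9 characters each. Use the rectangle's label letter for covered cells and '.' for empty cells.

.......AA
.......AA
.......AA
......BBB
......BBB
......BBB
......BBB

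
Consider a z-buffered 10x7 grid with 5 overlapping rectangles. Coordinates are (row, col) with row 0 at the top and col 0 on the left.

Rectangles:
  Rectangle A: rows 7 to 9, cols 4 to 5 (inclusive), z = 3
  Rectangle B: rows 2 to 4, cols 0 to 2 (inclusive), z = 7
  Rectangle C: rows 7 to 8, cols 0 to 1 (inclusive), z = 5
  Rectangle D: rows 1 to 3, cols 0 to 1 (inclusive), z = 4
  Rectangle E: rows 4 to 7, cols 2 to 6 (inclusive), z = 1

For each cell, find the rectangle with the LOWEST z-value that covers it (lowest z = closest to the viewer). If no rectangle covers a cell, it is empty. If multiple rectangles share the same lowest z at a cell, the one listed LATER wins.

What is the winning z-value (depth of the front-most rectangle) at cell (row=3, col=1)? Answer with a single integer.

Answer: 4

Derivation:
Check cell (3,1):
  A: rows 7-9 cols 4-5 -> outside (row miss)
  B: rows 2-4 cols 0-2 z=7 -> covers; best now B (z=7)
  C: rows 7-8 cols 0-1 -> outside (row miss)
  D: rows 1-3 cols 0-1 z=4 -> covers; best now D (z=4)
  E: rows 4-7 cols 2-6 -> outside (row miss)
Winner: D at z=4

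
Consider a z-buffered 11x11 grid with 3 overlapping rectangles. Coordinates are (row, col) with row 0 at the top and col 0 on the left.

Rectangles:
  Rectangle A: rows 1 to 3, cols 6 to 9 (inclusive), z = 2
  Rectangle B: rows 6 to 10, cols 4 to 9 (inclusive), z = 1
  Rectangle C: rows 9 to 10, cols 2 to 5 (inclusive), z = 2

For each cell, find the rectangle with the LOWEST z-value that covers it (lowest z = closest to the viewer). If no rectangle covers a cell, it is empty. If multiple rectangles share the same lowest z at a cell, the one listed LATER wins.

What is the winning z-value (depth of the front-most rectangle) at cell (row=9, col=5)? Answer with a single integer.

Answer: 1

Derivation:
Check cell (9,5):
  A: rows 1-3 cols 6-9 -> outside (row miss)
  B: rows 6-10 cols 4-9 z=1 -> covers; best now B (z=1)
  C: rows 9-10 cols 2-5 z=2 -> covers; best now B (z=1)
Winner: B at z=1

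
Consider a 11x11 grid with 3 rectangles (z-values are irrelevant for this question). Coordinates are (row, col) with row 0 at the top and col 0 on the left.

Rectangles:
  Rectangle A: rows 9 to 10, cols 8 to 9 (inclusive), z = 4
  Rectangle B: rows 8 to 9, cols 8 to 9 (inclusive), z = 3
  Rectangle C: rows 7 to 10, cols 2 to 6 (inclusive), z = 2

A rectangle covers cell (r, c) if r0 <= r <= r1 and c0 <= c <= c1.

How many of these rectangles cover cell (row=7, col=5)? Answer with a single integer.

Answer: 1

Derivation:
Check cell (7,5):
  A: rows 9-10 cols 8-9 -> outside (row miss)
  B: rows 8-9 cols 8-9 -> outside (row miss)
  C: rows 7-10 cols 2-6 -> covers
Count covering = 1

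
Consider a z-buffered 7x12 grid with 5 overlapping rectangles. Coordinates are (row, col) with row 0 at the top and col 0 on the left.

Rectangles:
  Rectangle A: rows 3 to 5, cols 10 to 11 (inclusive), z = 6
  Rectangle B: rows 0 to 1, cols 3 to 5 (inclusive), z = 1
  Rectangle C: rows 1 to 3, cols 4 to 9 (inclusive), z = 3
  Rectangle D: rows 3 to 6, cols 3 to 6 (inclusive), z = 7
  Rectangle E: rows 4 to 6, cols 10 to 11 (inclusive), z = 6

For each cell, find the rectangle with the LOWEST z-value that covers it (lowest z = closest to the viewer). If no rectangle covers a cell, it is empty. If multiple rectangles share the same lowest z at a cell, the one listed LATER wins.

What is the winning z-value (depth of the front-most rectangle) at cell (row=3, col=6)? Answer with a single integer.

Check cell (3,6):
  A: rows 3-5 cols 10-11 -> outside (col miss)
  B: rows 0-1 cols 3-5 -> outside (row miss)
  C: rows 1-3 cols 4-9 z=3 -> covers; best now C (z=3)
  D: rows 3-6 cols 3-6 z=7 -> covers; best now C (z=3)
  E: rows 4-6 cols 10-11 -> outside (row miss)
Winner: C at z=3

Answer: 3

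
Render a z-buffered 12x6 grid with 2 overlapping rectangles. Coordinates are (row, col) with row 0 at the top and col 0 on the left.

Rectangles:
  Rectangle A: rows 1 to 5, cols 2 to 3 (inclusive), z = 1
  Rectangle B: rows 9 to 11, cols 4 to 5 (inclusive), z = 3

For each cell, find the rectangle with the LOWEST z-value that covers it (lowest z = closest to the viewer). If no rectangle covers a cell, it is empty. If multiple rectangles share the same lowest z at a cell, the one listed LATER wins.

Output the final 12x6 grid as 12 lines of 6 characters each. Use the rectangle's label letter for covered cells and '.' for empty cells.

......
..AA..
..AA..
..AA..
..AA..
..AA..
......
......
......
....BB
....BB
....BB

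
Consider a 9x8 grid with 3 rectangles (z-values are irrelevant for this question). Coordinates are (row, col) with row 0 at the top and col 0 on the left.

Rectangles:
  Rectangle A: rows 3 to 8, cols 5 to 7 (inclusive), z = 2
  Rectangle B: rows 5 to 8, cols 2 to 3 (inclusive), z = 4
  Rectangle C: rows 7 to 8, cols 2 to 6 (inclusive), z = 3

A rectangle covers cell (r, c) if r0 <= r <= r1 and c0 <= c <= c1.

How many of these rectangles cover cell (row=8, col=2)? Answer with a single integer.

Answer: 2

Derivation:
Check cell (8,2):
  A: rows 3-8 cols 5-7 -> outside (col miss)
  B: rows 5-8 cols 2-3 -> covers
  C: rows 7-8 cols 2-6 -> covers
Count covering = 2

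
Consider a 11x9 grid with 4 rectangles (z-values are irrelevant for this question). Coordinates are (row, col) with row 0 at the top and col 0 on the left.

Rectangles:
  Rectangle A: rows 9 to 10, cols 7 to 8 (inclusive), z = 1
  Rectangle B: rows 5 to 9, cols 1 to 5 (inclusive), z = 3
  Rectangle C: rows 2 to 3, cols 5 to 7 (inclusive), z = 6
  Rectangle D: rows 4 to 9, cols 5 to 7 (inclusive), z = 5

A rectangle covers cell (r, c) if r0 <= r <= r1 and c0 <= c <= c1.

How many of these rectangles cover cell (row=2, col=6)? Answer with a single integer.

Check cell (2,6):
  A: rows 9-10 cols 7-8 -> outside (row miss)
  B: rows 5-9 cols 1-5 -> outside (row miss)
  C: rows 2-3 cols 5-7 -> covers
  D: rows 4-9 cols 5-7 -> outside (row miss)
Count covering = 1

Answer: 1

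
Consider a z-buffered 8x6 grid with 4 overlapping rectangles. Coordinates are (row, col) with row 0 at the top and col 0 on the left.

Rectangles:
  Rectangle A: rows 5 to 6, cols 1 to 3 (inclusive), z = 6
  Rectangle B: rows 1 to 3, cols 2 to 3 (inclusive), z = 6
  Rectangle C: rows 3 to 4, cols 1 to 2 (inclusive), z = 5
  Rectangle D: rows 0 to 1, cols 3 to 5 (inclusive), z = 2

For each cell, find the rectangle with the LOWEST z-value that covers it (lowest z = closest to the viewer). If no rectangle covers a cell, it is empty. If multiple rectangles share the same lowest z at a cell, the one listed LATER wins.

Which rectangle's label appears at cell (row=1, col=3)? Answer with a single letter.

Check cell (1,3):
  A: rows 5-6 cols 1-3 -> outside (row miss)
  B: rows 1-3 cols 2-3 z=6 -> covers; best now B (z=6)
  C: rows 3-4 cols 1-2 -> outside (row miss)
  D: rows 0-1 cols 3-5 z=2 -> covers; best now D (z=2)
Winner: D at z=2

Answer: D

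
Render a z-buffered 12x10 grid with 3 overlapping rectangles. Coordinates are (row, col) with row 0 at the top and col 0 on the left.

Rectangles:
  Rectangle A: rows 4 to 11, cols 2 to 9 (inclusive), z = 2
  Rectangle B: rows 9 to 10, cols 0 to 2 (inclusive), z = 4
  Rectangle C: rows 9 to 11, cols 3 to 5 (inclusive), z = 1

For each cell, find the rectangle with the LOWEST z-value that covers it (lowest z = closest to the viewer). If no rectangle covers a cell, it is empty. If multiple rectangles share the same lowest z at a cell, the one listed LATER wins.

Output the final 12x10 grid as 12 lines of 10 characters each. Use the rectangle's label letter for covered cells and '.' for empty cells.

..........
..........
..........
..........
..AAAAAAAA
..AAAAAAAA
..AAAAAAAA
..AAAAAAAA
..AAAAAAAA
BBACCCAAAA
BBACCCAAAA
..ACCCAAAA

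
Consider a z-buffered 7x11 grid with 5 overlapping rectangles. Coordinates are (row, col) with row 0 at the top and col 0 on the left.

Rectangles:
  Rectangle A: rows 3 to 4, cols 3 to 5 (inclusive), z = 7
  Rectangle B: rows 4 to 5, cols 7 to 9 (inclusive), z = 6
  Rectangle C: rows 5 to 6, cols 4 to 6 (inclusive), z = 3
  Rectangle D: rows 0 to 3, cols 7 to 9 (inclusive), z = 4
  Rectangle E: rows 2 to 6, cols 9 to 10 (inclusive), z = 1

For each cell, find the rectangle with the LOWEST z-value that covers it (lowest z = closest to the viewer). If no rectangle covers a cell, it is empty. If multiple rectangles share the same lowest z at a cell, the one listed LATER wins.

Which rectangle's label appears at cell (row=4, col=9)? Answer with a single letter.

Check cell (4,9):
  A: rows 3-4 cols 3-5 -> outside (col miss)
  B: rows 4-5 cols 7-9 z=6 -> covers; best now B (z=6)
  C: rows 5-6 cols 4-6 -> outside (row miss)
  D: rows 0-3 cols 7-9 -> outside (row miss)
  E: rows 2-6 cols 9-10 z=1 -> covers; best now E (z=1)
Winner: E at z=1

Answer: E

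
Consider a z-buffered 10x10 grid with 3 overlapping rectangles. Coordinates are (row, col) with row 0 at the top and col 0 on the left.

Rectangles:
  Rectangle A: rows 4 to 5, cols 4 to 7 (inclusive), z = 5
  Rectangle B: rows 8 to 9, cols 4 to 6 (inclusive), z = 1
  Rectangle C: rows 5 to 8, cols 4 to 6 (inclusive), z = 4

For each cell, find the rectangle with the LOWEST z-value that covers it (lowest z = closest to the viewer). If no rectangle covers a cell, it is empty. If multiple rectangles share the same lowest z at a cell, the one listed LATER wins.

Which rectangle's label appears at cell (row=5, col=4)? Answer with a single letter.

Answer: C

Derivation:
Check cell (5,4):
  A: rows 4-5 cols 4-7 z=5 -> covers; best now A (z=5)
  B: rows 8-9 cols 4-6 -> outside (row miss)
  C: rows 5-8 cols 4-6 z=4 -> covers; best now C (z=4)
Winner: C at z=4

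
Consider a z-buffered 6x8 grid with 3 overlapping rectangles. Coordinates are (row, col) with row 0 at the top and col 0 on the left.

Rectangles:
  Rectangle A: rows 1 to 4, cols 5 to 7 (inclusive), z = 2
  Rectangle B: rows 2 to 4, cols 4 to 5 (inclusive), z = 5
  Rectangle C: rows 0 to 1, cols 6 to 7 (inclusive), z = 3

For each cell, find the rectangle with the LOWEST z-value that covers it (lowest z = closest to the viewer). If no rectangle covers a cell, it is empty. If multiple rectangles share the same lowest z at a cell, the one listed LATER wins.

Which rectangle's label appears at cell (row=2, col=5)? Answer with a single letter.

Answer: A

Derivation:
Check cell (2,5):
  A: rows 1-4 cols 5-7 z=2 -> covers; best now A (z=2)
  B: rows 2-4 cols 4-5 z=5 -> covers; best now A (z=2)
  C: rows 0-1 cols 6-7 -> outside (row miss)
Winner: A at z=2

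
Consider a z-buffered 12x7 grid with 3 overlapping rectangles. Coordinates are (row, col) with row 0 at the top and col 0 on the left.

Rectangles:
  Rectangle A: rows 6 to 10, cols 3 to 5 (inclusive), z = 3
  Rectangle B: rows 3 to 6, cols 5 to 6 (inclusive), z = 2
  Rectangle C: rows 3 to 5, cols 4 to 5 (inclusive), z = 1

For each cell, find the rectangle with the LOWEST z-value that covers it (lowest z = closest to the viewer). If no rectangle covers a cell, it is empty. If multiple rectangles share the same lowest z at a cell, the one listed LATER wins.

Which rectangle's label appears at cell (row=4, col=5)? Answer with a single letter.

Check cell (4,5):
  A: rows 6-10 cols 3-5 -> outside (row miss)
  B: rows 3-6 cols 5-6 z=2 -> covers; best now B (z=2)
  C: rows 3-5 cols 4-5 z=1 -> covers; best now C (z=1)
Winner: C at z=1

Answer: C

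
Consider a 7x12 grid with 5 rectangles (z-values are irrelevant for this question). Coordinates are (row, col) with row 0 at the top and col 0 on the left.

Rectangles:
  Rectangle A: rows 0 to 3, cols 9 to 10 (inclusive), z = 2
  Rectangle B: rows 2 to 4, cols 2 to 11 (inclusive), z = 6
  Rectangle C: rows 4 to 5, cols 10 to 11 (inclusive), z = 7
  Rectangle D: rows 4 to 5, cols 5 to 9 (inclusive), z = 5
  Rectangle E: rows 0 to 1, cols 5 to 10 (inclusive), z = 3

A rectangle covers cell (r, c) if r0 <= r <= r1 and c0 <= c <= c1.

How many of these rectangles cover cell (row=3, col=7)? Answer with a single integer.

Check cell (3,7):
  A: rows 0-3 cols 9-10 -> outside (col miss)
  B: rows 2-4 cols 2-11 -> covers
  C: rows 4-5 cols 10-11 -> outside (row miss)
  D: rows 4-5 cols 5-9 -> outside (row miss)
  E: rows 0-1 cols 5-10 -> outside (row miss)
Count covering = 1

Answer: 1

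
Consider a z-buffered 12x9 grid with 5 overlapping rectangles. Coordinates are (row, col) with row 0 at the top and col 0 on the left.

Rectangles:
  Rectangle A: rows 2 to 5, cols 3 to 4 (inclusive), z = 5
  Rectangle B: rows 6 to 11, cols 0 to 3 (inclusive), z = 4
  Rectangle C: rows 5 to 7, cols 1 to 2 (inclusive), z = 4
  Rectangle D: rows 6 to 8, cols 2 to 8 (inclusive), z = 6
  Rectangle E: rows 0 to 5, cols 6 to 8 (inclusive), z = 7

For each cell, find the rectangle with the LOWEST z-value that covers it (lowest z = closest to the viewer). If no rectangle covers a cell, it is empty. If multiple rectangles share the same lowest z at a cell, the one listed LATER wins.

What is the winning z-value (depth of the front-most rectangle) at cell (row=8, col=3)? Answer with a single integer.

Check cell (8,3):
  A: rows 2-5 cols 3-4 -> outside (row miss)
  B: rows 6-11 cols 0-3 z=4 -> covers; best now B (z=4)
  C: rows 5-7 cols 1-2 -> outside (row miss)
  D: rows 6-8 cols 2-8 z=6 -> covers; best now B (z=4)
  E: rows 0-5 cols 6-8 -> outside (row miss)
Winner: B at z=4

Answer: 4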